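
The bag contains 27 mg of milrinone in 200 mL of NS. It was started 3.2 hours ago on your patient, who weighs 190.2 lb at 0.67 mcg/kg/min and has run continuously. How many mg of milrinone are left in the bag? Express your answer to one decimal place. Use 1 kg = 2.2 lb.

15.9 mg

Weight = 190.2 lb ÷ 2.2 lb/kg = 86.45455 kg
Dose = 0.67 mcg/kg/min × 86.45455 kg = 57.92455 mcg/min
57.92455 mcg/min × 60 min/hr = 3475.473 mcg/hr
Concentration = 27 mg ÷ 200 mL = 0.135 mg/mL = 135 mcg/mL
Rate = 3475.473 mcg/hr ÷ 135 mcg/mL = 25.74424 mL/hr
Volume infused = 25.74424 mL/hr × 3.2 hr = 82.38158 mL
Volume remaining = 200 − 82.38158 = 117.6184 mL
Drug remaining = 117.6184 mL × 135 mcg/mL = 15878.49 mcg = 15.87849 mg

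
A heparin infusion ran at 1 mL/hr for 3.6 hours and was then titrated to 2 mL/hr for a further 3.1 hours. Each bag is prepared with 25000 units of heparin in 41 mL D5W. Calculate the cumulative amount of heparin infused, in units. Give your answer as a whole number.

5976 units

Concentration = 25000 units ÷ 41 mL = 609.7561 units/mL
Stage 1: 1 mL/hr × 3.6 hr = 3.6 mL → 3.6 mL × 609.7561 units/mL = 2195.122 units
Stage 2: 2 mL/hr × 3.1 hr = 6.2 mL → 6.2 mL × 609.7561 units/mL = 3780.488 units
Total = 2195.122 + 3780.488 = 5975.61 units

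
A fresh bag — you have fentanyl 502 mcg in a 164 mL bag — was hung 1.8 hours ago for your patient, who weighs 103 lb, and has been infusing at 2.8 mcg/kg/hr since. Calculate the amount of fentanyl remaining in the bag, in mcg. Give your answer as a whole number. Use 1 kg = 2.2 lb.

266 mcg

Weight = 103 lb ÷ 2.2 lb/kg = 46.81818 kg
Dose = 2.8 mcg/kg/hr × 46.81818 kg = 131.0909 mcg/hr
Concentration = 502 mcg ÷ 164 mL = 3.060976 mcg/mL
Rate = 131.0909 mcg/hr ÷ 3.060976 mcg/mL = 42.82651 mL/hr
Volume infused = 42.82651 mL/hr × 1.8 hr = 77.08772 mL
Volume remaining = 164 − 77.08772 = 86.91228 mL
Drug remaining = 86.91228 mL × 3.060976 mcg/mL = 266.0364 mcg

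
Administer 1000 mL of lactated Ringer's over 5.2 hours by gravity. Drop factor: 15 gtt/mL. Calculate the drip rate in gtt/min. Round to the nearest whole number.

48 gtt/min

1000 mL ÷ (5.2 hr × 60 = 312 min) = 3.205128 mL/min
3.205128 mL/min × 15 gtt/mL = 48.07692 gtt/min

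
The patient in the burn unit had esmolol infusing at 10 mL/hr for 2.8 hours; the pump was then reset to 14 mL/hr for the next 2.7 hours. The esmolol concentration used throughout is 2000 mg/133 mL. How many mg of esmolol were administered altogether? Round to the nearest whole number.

Concentration = 2000 mg ÷ 133 mL = 15.03759 mg/mL
Stage 1: 10 mL/hr × 2.8 hr = 28 mL → 28 mL × 15.03759 mg/mL = 421.0526 mg
Stage 2: 14 mL/hr × 2.7 hr = 37.8 mL → 37.8 mL × 15.03759 mg/mL = 568.4211 mg
Total = 421.0526 + 568.4211 = 989.4737 mg

989 mg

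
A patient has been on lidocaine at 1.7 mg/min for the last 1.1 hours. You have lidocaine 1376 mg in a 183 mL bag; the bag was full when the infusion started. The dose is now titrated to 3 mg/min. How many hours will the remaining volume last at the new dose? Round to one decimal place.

7.0 hours

Initial rate:
1.7 mg/min × 60 min/hr = 102 mg/hr
Concentration = 1376 mg ÷ 183 mL = 7.519126 mg/mL
Rate = 102 mg/hr ÷ 7.519126 mg/mL = 13.56541 mL/hr
Volume infused so far = 13.56541 mL/hr × 1.1 hr = 14.92195 mL
Volume remaining = 183 − 14.92195 = 168.0781 mL
New rate:
3 mg/min × 60 min/hr = 180 mg/hr
Rate = 180 mg/hr ÷ 7.519126 mg/mL = 23.93895 mL/hr
Time remaining = 168.0781 mL ÷ 23.93895 mL/hr = 7.021111 hr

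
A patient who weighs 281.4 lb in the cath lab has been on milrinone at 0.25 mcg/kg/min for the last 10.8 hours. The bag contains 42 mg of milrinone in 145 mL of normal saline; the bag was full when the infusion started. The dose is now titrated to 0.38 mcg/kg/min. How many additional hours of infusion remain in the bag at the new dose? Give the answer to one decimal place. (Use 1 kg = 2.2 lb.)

7.3 hours

Initial rate:
Weight = 281.4 lb ÷ 2.2 lb/kg = 127.9091 kg
Dose = 0.25 mcg/kg/min × 127.9091 kg = 31.97727 mcg/min
31.97727 mcg/min × 60 min/hr = 1918.636 mcg/hr
Concentration = 42 mg ÷ 145 mL = 0.2896552 mg/mL = 289.6552 mcg/mL
Rate = 1918.636 mcg/hr ÷ 289.6552 mcg/mL = 6.623864 mL/hr
Volume infused so far = 6.623864 mL/hr × 10.8 hr = 71.53773 mL
Volume remaining = 145 − 71.53773 = 73.46227 mL
New rate:
Dose = 0.38 mcg/kg/min × 127.9091 kg = 48.60545 mcg/min
48.60545 mcg/min × 60 min/hr = 2916.327 mcg/hr
Rate = 2916.327 mcg/hr ÷ 289.6552 mcg/mL = 10.06827 mL/hr
Time remaining = 73.46227 mL ÷ 10.06827 mL/hr = 7.296413 hr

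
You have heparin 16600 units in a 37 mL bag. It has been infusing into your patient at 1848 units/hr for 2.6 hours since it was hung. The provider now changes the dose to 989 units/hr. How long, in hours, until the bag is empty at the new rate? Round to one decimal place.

Initial rate:
Concentration = 16600 units ÷ 37 mL = 448.6486 units/mL
Rate = 1848 units/hr ÷ 448.6486 units/mL = 4.119036 mL/hr
Volume infused so far = 4.119036 mL/hr × 2.6 hr = 10.70949 mL
Volume remaining = 37 − 10.70949 = 26.29051 mL
New rate:
Rate = 989 units/hr ÷ 448.6486 units/mL = 2.204398 mL/hr
Time remaining = 26.29051 mL ÷ 2.204398 mL/hr = 11.92639 hr

11.9 hours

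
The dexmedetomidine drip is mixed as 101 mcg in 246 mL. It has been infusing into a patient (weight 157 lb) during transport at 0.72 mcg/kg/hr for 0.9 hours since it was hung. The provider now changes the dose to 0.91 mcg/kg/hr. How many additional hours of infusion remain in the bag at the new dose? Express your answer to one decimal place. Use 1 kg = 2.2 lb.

0.8 hours

Initial rate:
Weight = 157 lb ÷ 2.2 lb/kg = 71.36364 kg
Dose = 0.72 mcg/kg/hr × 71.36364 kg = 51.38182 mcg/hr
Concentration = 101 mcg ÷ 246 mL = 0.4105691 mcg/mL
Rate = 51.38182 mcg/hr ÷ 0.4105691 mcg/mL = 125.1478 mL/hr
Volume infused so far = 125.1478 mL/hr × 0.9 hr = 112.633 mL
Volume remaining = 246 − 112.633 = 133.367 mL
New rate:
Dose = 0.91 mcg/kg/hr × 71.36364 kg = 64.94091 mcg/hr
Rate = 64.94091 mcg/hr ÷ 0.4105691 mcg/mL = 158.1729 mL/hr
Time remaining = 133.367 mL ÷ 158.1729 mL/hr = 0.8431721 hr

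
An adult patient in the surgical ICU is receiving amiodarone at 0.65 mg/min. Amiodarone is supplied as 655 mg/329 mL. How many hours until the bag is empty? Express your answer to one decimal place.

16.8 hours

0.65 mg/min × 60 min/hr = 39 mg/hr
Concentration = 655 mg ÷ 329 mL = 1.990881 mg/mL
Rate = 39 mg/hr ÷ 1.990881 mg/mL = 19.58931 mL/hr
Duration = 329 mL ÷ 19.58931 mL/hr = 16.79487 hr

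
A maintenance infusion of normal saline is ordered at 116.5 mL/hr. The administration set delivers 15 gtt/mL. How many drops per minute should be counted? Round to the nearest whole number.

116.5 mL/hr ÷ 60 min/hr = 1.941667 mL/min
1.941667 mL/min × 15 gtt/mL = 29.125 gtt/min

29 gtt/min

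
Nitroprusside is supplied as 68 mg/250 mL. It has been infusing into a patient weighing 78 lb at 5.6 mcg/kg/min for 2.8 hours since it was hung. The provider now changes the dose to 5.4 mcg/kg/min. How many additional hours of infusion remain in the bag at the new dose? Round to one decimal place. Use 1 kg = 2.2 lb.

Initial rate:
Weight = 78 lb ÷ 2.2 lb/kg = 35.45455 kg
Dose = 5.6 mcg/kg/min × 35.45455 kg = 198.5455 mcg/min
198.5455 mcg/min × 60 min/hr = 11912.73 mcg/hr
Concentration = 68 mg ÷ 250 mL = 0.272 mg/mL = 272 mcg/mL
Rate = 11912.73 mcg/hr ÷ 272 mcg/mL = 43.79679 mL/hr
Volume infused so far = 43.79679 mL/hr × 2.8 hr = 122.631 mL
Volume remaining = 250 − 122.631 = 127.369 mL
New rate:
Dose = 5.4 mcg/kg/min × 35.45455 kg = 191.4545 mcg/min
191.4545 mcg/min × 60 min/hr = 11487.27 mcg/hr
Rate = 11487.27 mcg/hr ÷ 272 mcg/mL = 42.23262 mL/hr
Time remaining = 127.369 mL ÷ 42.23262 mL/hr = 3.015891 hr

3.0 hours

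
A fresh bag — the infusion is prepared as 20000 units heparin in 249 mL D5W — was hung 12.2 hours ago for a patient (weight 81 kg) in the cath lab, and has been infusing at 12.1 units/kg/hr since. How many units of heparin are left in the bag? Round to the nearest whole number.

8043 units

Dose = 12.1 units/kg/hr × 81 kg = 980.1 units/hr
Concentration = 20000 units ÷ 249 mL = 80.32129 units/mL
Rate = 980.1 units/hr ÷ 80.32129 units/mL = 12.20224 mL/hr
Volume infused = 12.20224 mL/hr × 12.2 hr = 148.8674 mL
Volume remaining = 249 − 148.8674 = 100.1326 mL
Drug remaining = 100.1326 mL × 80.32129 units/mL = 8042.78 units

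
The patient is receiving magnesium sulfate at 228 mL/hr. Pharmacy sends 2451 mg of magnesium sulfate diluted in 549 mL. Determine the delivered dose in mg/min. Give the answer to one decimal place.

Concentration = 2451 mg ÷ 549 mL = 4.464481 mg/mL
Drug rate = 228 mL/hr × 4.464481 mg/mL = 1017.902 mg/hr
1017.902 mg/hr ÷ 60 min/hr = 16.96503 mg/min

17.0 mg/min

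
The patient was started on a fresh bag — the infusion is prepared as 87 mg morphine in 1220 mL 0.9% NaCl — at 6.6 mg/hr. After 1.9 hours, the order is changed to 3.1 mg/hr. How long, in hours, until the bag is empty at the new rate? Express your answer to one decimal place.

24.0 hours

Initial rate:
Concentration = 87 mg ÷ 1220 mL = 0.07131148 mg/mL
Rate = 6.6 mg/hr ÷ 0.07131148 mg/mL = 92.55172 mL/hr
Volume infused so far = 92.55172 mL/hr × 1.9 hr = 175.8483 mL
Volume remaining = 1220 − 175.8483 = 1044.152 mL
New rate:
Rate = 3.1 mg/hr ÷ 0.07131148 mg/mL = 43.47126 mL/hr
Time remaining = 1044.152 mL ÷ 43.47126 mL/hr = 24.01935 hr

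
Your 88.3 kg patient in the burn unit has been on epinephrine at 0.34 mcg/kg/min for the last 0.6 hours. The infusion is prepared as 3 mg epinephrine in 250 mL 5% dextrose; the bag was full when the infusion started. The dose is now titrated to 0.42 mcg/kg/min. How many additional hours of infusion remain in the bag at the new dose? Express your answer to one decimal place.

Initial rate:
Dose = 0.34 mcg/kg/min × 88.3 kg = 30.022 mcg/min
30.022 mcg/min × 60 min/hr = 1801.32 mcg/hr
Concentration = 3 mg ÷ 250 mL = 0.012 mg/mL = 12 mcg/mL
Rate = 1801.32 mcg/hr ÷ 12 mcg/mL = 150.11 mL/hr
Volume infused so far = 150.11 mL/hr × 0.6 hr = 90.066 mL
Volume remaining = 250 − 90.066 = 159.934 mL
New rate:
Dose = 0.42 mcg/kg/min × 88.3 kg = 37.086 mcg/min
37.086 mcg/min × 60 min/hr = 2225.16 mcg/hr
Rate = 2225.16 mcg/hr ÷ 12 mcg/mL = 185.43 mL/hr
Time remaining = 159.934 mL ÷ 185.43 mL/hr = 0.8625034 hr

0.9 hours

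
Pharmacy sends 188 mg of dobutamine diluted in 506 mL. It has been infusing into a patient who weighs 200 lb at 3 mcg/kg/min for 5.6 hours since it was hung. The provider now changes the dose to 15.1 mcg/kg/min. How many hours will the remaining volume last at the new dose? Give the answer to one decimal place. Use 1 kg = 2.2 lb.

1.2 hours

Initial rate:
Weight = 200 lb ÷ 2.2 lb/kg = 90.90909 kg
Dose = 3 mcg/kg/min × 90.90909 kg = 272.7273 mcg/min
272.7273 mcg/min × 60 min/hr = 16363.64 mcg/hr
Concentration = 188 mg ÷ 506 mL = 0.3715415 mg/mL = 371.5415 mcg/mL
Rate = 16363.64 mcg/hr ÷ 371.5415 mcg/mL = 44.04255 mL/hr
Volume infused so far = 44.04255 mL/hr × 5.6 hr = 246.6383 mL
Volume remaining = 506 − 246.6383 = 259.3617 mL
New rate:
Dose = 15.1 mcg/kg/min × 90.90909 kg = 1372.727 mcg/min
1372.727 mcg/min × 60 min/hr = 82363.64 mcg/hr
Rate = 82363.64 mcg/hr ÷ 371.5415 mcg/mL = 221.6809 mL/hr
Time remaining = 259.3617 mL ÷ 221.6809 mL/hr = 1.169978 hr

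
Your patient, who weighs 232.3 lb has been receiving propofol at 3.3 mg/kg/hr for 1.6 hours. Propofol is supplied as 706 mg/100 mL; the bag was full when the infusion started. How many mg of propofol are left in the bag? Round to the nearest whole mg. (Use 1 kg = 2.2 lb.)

148 mg

Weight = 232.3 lb ÷ 2.2 lb/kg = 105.5909 kg
Dose = 3.3 mg/kg/hr × 105.5909 kg = 348.45 mg/hr
Concentration = 706 mg ÷ 100 mL = 7.06 mg/mL
Rate = 348.45 mg/hr ÷ 7.06 mg/mL = 49.35552 mL/hr
Volume infused = 49.35552 mL/hr × 1.6 hr = 78.96884 mL
Volume remaining = 100 − 78.96884 = 21.03116 mL
Drug remaining = 21.03116 mL × 7.06 mg/mL = 148.48 mg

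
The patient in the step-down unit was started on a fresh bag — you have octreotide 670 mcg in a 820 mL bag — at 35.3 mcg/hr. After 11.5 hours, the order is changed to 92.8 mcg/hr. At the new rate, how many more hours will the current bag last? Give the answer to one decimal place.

2.8 hours

Initial rate:
Concentration = 670 mcg ÷ 820 mL = 0.8170732 mcg/mL
Rate = 35.3 mcg/hr ÷ 0.8170732 mcg/mL = 43.20299 mL/hr
Volume infused so far = 43.20299 mL/hr × 11.5 hr = 496.8343 mL
Volume remaining = 820 − 496.8343 = 323.1657 mL
New rate:
Rate = 92.8 mcg/hr ÷ 0.8170732 mcg/mL = 113.5761 mL/hr
Time remaining = 323.1657 mL ÷ 113.5761 mL/hr = 2.845366 hr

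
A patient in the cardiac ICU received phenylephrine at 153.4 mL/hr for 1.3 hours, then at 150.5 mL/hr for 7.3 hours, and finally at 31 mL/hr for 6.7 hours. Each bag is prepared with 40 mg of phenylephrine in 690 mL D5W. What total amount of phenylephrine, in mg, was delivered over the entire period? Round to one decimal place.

87.3 mg

Concentration = 40 mg ÷ 690 mL = 0.05797101 mg/mL
Stage 1: 153.4 mL/hr × 1.3 hr = 199.42 mL → 199.42 mL × 0.05797101 mg/mL = 11.56058 mg
Stage 2: 150.5 mL/hr × 7.3 hr = 1098.65 mL → 1098.65 mL × 0.05797101 mg/mL = 63.68986 mg
Stage 3: 31 mL/hr × 6.7 hr = 207.7 mL → 207.7 mL × 0.05797101 mg/mL = 12.04058 mg
Total = 11.56058 + 63.68986 + 12.04058 = 87.29101 mg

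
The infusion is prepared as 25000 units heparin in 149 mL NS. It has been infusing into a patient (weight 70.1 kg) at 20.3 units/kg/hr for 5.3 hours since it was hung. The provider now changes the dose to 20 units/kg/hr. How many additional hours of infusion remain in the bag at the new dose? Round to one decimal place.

Initial rate:
Dose = 20.3 units/kg/hr × 70.1 kg = 1423.03 units/hr
Concentration = 25000 units ÷ 149 mL = 167.7852 units/mL
Rate = 1423.03 units/hr ÷ 167.7852 units/mL = 8.481259 mL/hr
Volume infused so far = 8.481259 mL/hr × 5.3 hr = 44.95067 mL
Volume remaining = 149 − 44.95067 = 104.0493 mL
New rate:
Dose = 20 units/kg/hr × 70.1 kg = 1402 units/hr
Rate = 1402 units/hr ÷ 167.7852 units/mL = 8.35592 mL/hr
Time remaining = 104.0493 mL ÷ 8.35592 mL/hr = 12.45217 hr

12.5 hours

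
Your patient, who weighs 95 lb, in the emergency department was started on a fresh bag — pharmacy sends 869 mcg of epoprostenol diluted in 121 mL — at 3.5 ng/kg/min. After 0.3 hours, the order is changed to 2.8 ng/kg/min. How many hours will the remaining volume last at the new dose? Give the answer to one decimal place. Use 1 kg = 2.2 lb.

119.4 hours

Initial rate:
Weight = 95 lb ÷ 2.2 lb/kg = 43.18182 kg
Dose = 3.5 ng/kg/min × 43.18182 kg = 151.1364 ng/min
151.1364 ng/min × 60 min/hr = 9068.182 ng/hr
Concentration = 869 mcg ÷ 121 mL = 7.181818 mcg/mL = 7181.818 ng/mL
Rate = 9068.182 ng/hr ÷ 7181.818 ng/mL = 1.262658 mL/hr
Volume infused so far = 1.262658 mL/hr × 0.3 hr = 0.3787975 mL
Volume remaining = 121 − 0.3787975 = 120.6212 mL
New rate:
Dose = 2.8 ng/kg/min × 43.18182 kg = 120.9091 ng/min
120.9091 ng/min × 60 min/hr = 7254.545 ng/hr
Rate = 7254.545 ng/hr ÷ 7181.818 ng/mL = 1.010127 mL/hr
Time remaining = 120.6212 mL ÷ 1.010127 mL/hr = 119.412 hr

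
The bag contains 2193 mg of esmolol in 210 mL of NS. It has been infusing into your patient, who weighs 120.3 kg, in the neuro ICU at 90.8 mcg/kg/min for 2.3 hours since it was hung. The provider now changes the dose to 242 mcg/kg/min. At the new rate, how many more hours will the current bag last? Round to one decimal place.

Initial rate:
Dose = 90.8 mcg/kg/min × 120.3 kg = 10923.24 mcg/min
10923.24 mcg/min × 60 min/hr = 655394.4 mcg/hr
Concentration = 2193 mg ÷ 210 mL = 10.44286 mg/mL = 10442.86 mcg/mL
Rate = 655394.4 mcg/hr ÷ 10442.86 mcg/mL = 62.76007 mL/hr
Volume infused so far = 62.76007 mL/hr × 2.3 hr = 144.3482 mL
Volume remaining = 210 − 144.3482 = 65.65185 mL
New rate:
Dose = 242 mcg/kg/min × 120.3 kg = 29112.6 mcg/min
29112.6 mcg/min × 60 min/hr = 1746756 mcg/hr
Rate = 1746756 mcg/hr ÷ 10442.86 mcg/mL = 167.268 mL/hr
Time remaining = 65.65185 mL ÷ 167.268 mL/hr = 0.3924949 hr

0.4 hours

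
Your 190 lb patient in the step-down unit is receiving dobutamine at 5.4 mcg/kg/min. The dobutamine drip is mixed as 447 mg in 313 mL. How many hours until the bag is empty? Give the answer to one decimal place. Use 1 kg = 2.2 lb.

Weight = 190 lb ÷ 2.2 lb/kg = 86.36364 kg
Dose = 5.4 mcg/kg/min × 86.36364 kg = 466.3636 mcg/min
466.3636 mcg/min × 60 min/hr = 27981.82 mcg/hr
Concentration = 447 mg ÷ 313 mL = 1.428115 mg/mL = 1428.115 mcg/mL
Rate = 27981.82 mcg/hr ÷ 1428.115 mcg/mL = 19.59353 mL/hr
Duration = 313 mL ÷ 19.59353 mL/hr = 15.97466 hr

16.0 hours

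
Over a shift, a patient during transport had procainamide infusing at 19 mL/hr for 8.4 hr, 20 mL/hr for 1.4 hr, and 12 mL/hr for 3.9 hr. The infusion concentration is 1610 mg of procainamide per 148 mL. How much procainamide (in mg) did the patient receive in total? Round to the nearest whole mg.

Concentration = 1610 mg ÷ 148 mL = 10.87838 mg/mL
Stage 1: 19 mL/hr × 8.4 hr = 159.6 mL → 159.6 mL × 10.87838 mg/mL = 1736.189 mg
Stage 2: 20 mL/hr × 1.4 hr = 28 mL → 28 mL × 10.87838 mg/mL = 304.5946 mg
Stage 3: 12 mL/hr × 3.9 hr = 46.8 mL → 46.8 mL × 10.87838 mg/mL = 509.1081 mg
Total = 1736.189 + 304.5946 + 509.1081 = 2549.892 mg

2550 mg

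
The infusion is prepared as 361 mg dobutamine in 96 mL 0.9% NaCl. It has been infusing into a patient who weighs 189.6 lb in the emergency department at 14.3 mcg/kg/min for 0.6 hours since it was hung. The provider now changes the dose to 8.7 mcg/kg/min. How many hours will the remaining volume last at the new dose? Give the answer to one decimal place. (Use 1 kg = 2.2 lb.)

7.0 hours

Initial rate:
Weight = 189.6 lb ÷ 2.2 lb/kg = 86.18182 kg
Dose = 14.3 mcg/kg/min × 86.18182 kg = 1232.4 mcg/min
1232.4 mcg/min × 60 min/hr = 73944 mcg/hr
Concentration = 361 mg ÷ 96 mL = 3.760417 mg/mL = 3760.417 mcg/mL
Rate = 73944 mcg/hr ÷ 3760.417 mcg/mL = 19.66378 mL/hr
Volume infused so far = 19.66378 mL/hr × 0.6 hr = 11.79827 mL
Volume remaining = 96 − 11.79827 = 84.20173 mL
New rate:
Dose = 8.7 mcg/kg/min × 86.18182 kg = 749.7818 mcg/min
749.7818 mcg/min × 60 min/hr = 44986.91 mcg/hr
Rate = 44986.91 mcg/hr ÷ 3760.417 mcg/mL = 11.96328 mL/hr
Time remaining = 84.20173 mL ÷ 11.96328 mL/hr = 7.03835 hr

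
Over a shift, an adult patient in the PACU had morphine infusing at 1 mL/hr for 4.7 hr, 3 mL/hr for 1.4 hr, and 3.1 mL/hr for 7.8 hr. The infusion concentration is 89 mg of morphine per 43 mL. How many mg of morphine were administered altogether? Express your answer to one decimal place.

Concentration = 89 mg ÷ 43 mL = 2.069767 mg/mL
Stage 1: 1 mL/hr × 4.7 hr = 4.7 mL → 4.7 mL × 2.069767 mg/mL = 9.727907 mg
Stage 2: 3 mL/hr × 1.4 hr = 4.2 mL → 4.2 mL × 2.069767 mg/mL = 8.693023 mg
Stage 3: 3.1 mL/hr × 7.8 hr = 24.18 mL → 24.18 mL × 2.069767 mg/mL = 50.04698 mg
Total = 9.727907 + 8.693023 + 50.04698 = 68.46791 mg

68.5 mg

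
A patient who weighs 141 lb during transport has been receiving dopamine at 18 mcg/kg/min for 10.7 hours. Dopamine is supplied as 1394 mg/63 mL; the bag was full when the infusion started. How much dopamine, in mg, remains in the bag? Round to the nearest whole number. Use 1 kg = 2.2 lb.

653 mg

Weight = 141 lb ÷ 2.2 lb/kg = 64.09091 kg
Dose = 18 mcg/kg/min × 64.09091 kg = 1153.636 mcg/min
1153.636 mcg/min × 60 min/hr = 69218.18 mcg/hr
Concentration = 1394 mg ÷ 63 mL = 22.12698 mg/mL = 22126.98 mcg/mL
Rate = 69218.18 mcg/hr ÷ 22126.98 mcg/mL = 3.128225 mL/hr
Volume infused = 3.128225 mL/hr × 10.7 hr = 33.47201 mL
Volume remaining = 63 − 33.47201 = 29.52799 mL
Drug remaining = 29.52799 mL × 22126.98 mcg/mL = 653365.5 mcg = 653.3655 mg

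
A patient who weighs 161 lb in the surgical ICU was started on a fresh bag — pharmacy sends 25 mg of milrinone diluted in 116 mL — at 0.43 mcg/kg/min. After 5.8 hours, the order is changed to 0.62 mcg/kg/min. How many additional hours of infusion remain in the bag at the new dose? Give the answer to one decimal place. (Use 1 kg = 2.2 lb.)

Initial rate:
Weight = 161 lb ÷ 2.2 lb/kg = 73.18182 kg
Dose = 0.43 mcg/kg/min × 73.18182 kg = 31.46818 mcg/min
31.46818 mcg/min × 60 min/hr = 1888.091 mcg/hr
Concentration = 25 mg ÷ 116 mL = 0.2155172 mg/mL = 215.5172 mcg/mL
Rate = 1888.091 mcg/hr ÷ 215.5172 mcg/mL = 8.760742 mL/hr
Volume infused so far = 8.760742 mL/hr × 5.8 hr = 50.8123 mL
Volume remaining = 116 − 50.8123 = 65.1877 mL
New rate:
Dose = 0.62 mcg/kg/min × 73.18182 kg = 45.37273 mcg/min
45.37273 mcg/min × 60 min/hr = 2722.364 mcg/hr
Rate = 2722.364 mcg/hr ÷ 215.5172 mcg/mL = 12.63177 mL/hr
Time remaining = 65.1877 mL ÷ 12.63177 mL/hr = 5.160616 hr

5.2 hours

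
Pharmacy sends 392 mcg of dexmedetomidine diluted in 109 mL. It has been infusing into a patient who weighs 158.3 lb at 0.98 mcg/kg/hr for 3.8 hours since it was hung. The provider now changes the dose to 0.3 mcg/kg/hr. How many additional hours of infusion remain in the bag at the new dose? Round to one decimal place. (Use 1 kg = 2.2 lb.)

Initial rate:
Weight = 158.3 lb ÷ 2.2 lb/kg = 71.95455 kg
Dose = 0.98 mcg/kg/hr × 71.95455 kg = 70.51545 mcg/hr
Concentration = 392 mcg ÷ 109 mL = 3.59633 mcg/mL
Rate = 70.51545 mcg/hr ÷ 3.59633 mcg/mL = 19.60761 mL/hr
Volume infused so far = 19.60761 mL/hr × 3.8 hr = 74.50893 mL
Volume remaining = 109 − 74.50893 = 34.49107 mL
New rate:
Dose = 0.3 mcg/kg/hr × 71.95455 kg = 21.58636 mcg/hr
Rate = 21.58636 mcg/hr ÷ 3.59633 mcg/mL = 6.002331 mL/hr
Time remaining = 34.49107 mL ÷ 6.002331 mL/hr = 5.746279 hr

5.7 hours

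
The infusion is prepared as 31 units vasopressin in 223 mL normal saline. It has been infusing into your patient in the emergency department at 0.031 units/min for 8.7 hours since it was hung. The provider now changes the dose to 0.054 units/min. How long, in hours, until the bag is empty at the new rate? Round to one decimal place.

Initial rate:
0.031 units/min × 60 min/hr = 1.86 units/hr
Concentration = 31 units ÷ 223 mL = 0.1390135 units/mL
Rate = 1.86 units/hr ÷ 0.1390135 units/mL = 13.38 mL/hr
Volume infused so far = 13.38 mL/hr × 8.7 hr = 116.406 mL
Volume remaining = 223 − 116.406 = 106.594 mL
New rate:
0.054 units/min × 60 min/hr = 3.24 units/hr
Rate = 3.24 units/hr ÷ 0.1390135 units/mL = 23.3071 mL/hr
Time remaining = 106.594 mL ÷ 23.3071 mL/hr = 4.573457 hr

4.6 hours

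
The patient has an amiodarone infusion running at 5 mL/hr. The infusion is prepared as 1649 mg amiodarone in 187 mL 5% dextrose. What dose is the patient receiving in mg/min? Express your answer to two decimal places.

0.73 mg/min

Concentration = 1649 mg ÷ 187 mL = 8.818182 mg/mL
Drug rate = 5 mL/hr × 8.818182 mg/mL = 44.09091 mg/hr
44.09091 mg/hr ÷ 60 min/hr = 0.7348485 mg/min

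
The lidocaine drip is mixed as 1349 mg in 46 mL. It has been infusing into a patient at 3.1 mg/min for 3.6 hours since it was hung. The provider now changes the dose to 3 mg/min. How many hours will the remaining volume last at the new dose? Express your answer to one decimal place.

Initial rate:
3.1 mg/min × 60 min/hr = 186 mg/hr
Concentration = 1349 mg ÷ 46 mL = 29.32609 mg/mL
Rate = 186 mg/hr ÷ 29.32609 mg/mL = 6.342476 mL/hr
Volume infused so far = 6.342476 mL/hr × 3.6 hr = 22.83291 mL
Volume remaining = 46 − 22.83291 = 23.16709 mL
New rate:
3 mg/min × 60 min/hr = 180 mg/hr
Rate = 180 mg/hr ÷ 29.32609 mg/mL = 6.13788 mL/hr
Time remaining = 23.16709 mL ÷ 6.13788 mL/hr = 3.774444 hr

3.8 hours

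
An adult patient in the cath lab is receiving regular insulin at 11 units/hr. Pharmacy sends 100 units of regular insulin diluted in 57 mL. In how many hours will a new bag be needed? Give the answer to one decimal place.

Concentration = 100 units ÷ 57 mL = 1.754386 units/mL
Rate = 11 units/hr ÷ 1.754386 units/mL = 6.27 mL/hr
Duration = 57 mL ÷ 6.27 mL/hr = 9.090909 hr

9.1 hours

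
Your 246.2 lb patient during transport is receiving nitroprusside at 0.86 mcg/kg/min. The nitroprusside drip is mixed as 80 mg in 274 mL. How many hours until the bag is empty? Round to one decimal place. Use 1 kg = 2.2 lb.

13.9 hours

Weight = 246.2 lb ÷ 2.2 lb/kg = 111.9091 kg
Dose = 0.86 mcg/kg/min × 111.9091 kg = 96.24182 mcg/min
96.24182 mcg/min × 60 min/hr = 5774.509 mcg/hr
Concentration = 80 mg ÷ 274 mL = 0.2919708 mg/mL = 291.9708 mcg/mL
Rate = 5774.509 mcg/hr ÷ 291.9708 mcg/mL = 19.77769 mL/hr
Duration = 274 mL ÷ 19.77769 mL/hr = 13.85399 hr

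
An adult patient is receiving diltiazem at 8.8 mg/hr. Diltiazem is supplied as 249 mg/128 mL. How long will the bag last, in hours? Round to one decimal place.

Concentration = 249 mg ÷ 128 mL = 1.945312 mg/mL
Rate = 8.8 mg/hr ÷ 1.945312 mg/mL = 4.523695 mL/hr
Duration = 128 mL ÷ 4.523695 mL/hr = 28.29545 hr

28.3 hours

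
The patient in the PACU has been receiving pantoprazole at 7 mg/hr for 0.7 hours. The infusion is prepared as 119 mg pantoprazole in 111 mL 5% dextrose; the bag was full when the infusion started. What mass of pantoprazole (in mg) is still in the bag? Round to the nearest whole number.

Concentration = 119 mg ÷ 111 mL = 1.072072 mg/mL
Rate = 7 mg/hr ÷ 1.072072 mg/mL = 6.529412 mL/hr
Volume infused = 6.529412 mL/hr × 0.7 hr = 4.570588 mL
Volume remaining = 111 − 4.570588 = 106.4294 mL
Drug remaining = 106.4294 mL × 1.072072 mg/mL = 114.1 mg

114 mg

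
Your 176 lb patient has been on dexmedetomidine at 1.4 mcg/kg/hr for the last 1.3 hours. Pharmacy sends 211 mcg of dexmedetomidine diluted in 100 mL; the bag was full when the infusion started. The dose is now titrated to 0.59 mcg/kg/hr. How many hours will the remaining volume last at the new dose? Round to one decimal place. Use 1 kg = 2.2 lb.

Initial rate:
Weight = 176 lb ÷ 2.2 lb/kg = 80 kg
Dose = 1.4 mcg/kg/hr × 80 kg = 112 mcg/hr
Concentration = 211 mcg ÷ 100 mL = 2.11 mcg/mL
Rate = 112 mcg/hr ÷ 2.11 mcg/mL = 53.08057 mL/hr
Volume infused so far = 53.08057 mL/hr × 1.3 hr = 69.00474 mL
Volume remaining = 100 − 69.00474 = 30.99526 mL
New rate:
Dose = 0.59 mcg/kg/hr × 80 kg = 47.2 mcg/hr
Rate = 47.2 mcg/hr ÷ 2.11 mcg/mL = 22.36967 mL/hr
Time remaining = 30.99526 mL ÷ 22.36967 mL/hr = 1.385593 hr

1.4 hours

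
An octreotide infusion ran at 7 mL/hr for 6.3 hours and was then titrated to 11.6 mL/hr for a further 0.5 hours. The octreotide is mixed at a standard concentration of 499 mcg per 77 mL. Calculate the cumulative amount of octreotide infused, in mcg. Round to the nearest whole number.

323 mcg

Concentration = 499 mcg ÷ 77 mL = 6.480519 mcg/mL
Stage 1: 7 mL/hr × 6.3 hr = 44.1 mL → 44.1 mL × 6.480519 mcg/mL = 285.7909 mcg
Stage 2: 11.6 mL/hr × 0.5 hr = 5.8 mL → 5.8 mL × 6.480519 mcg/mL = 37.58701 mcg
Total = 285.7909 + 37.58701 = 323.3779 mcg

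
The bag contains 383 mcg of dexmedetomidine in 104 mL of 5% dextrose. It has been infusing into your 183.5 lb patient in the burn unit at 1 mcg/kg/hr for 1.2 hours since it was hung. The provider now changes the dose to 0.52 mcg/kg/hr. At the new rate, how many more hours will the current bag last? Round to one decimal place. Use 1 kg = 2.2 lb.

Initial rate:
Weight = 183.5 lb ÷ 2.2 lb/kg = 83.40909 kg
Dose = 1 mcg/kg/hr × 83.40909 kg = 83.40909 mcg/hr
Concentration = 383 mcg ÷ 104 mL = 3.682692 mcg/mL
Rate = 83.40909 mcg/hr ÷ 3.682692 mcg/mL = 22.64894 mL/hr
Volume infused so far = 22.64894 mL/hr × 1.2 hr = 27.17873 mL
Volume remaining = 104 − 27.17873 = 76.82127 mL
New rate:
Dose = 0.52 mcg/kg/hr × 83.40909 kg = 43.37273 mcg/hr
Rate = 43.37273 mcg/hr ÷ 3.682692 mcg/mL = 11.77745 mL/hr
Time remaining = 76.82127 mL ÷ 11.77745 mL/hr = 6.522742 hr

6.5 hours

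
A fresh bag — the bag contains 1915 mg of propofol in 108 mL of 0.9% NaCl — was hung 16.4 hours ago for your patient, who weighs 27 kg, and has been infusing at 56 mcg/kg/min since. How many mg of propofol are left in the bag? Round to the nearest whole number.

427 mg

Dose = 56 mcg/kg/min × 27 kg = 1512 mcg/min
1512 mcg/min × 60 min/hr = 90720 mcg/hr
Concentration = 1915 mg ÷ 108 mL = 17.73148 mg/mL = 17731.48 mcg/mL
Rate = 90720 mcg/hr ÷ 17731.48 mcg/mL = 5.116324 mL/hr
Volume infused = 5.116324 mL/hr × 16.4 hr = 83.90771 mL
Volume remaining = 108 − 83.90771 = 24.09229 mL
Drug remaining = 24.09229 mL × 17731.48 mcg/mL = 427192 mcg = 427.192 mg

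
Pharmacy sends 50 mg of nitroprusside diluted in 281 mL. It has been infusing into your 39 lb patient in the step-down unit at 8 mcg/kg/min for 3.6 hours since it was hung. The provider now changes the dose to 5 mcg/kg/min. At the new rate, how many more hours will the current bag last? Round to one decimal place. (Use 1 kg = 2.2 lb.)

Initial rate:
Weight = 39 lb ÷ 2.2 lb/kg = 17.72727 kg
Dose = 8 mcg/kg/min × 17.72727 kg = 141.8182 mcg/min
141.8182 mcg/min × 60 min/hr = 8509.091 mcg/hr
Concentration = 50 mg ÷ 281 mL = 0.1779359 mg/mL = 177.9359 mcg/mL
Rate = 8509.091 mcg/hr ÷ 177.9359 mcg/mL = 47.82109 mL/hr
Volume infused so far = 47.82109 mL/hr × 3.6 hr = 172.1559 mL
Volume remaining = 281 − 172.1559 = 108.8441 mL
New rate:
Dose = 5 mcg/kg/min × 17.72727 kg = 88.63636 mcg/min
88.63636 mcg/min × 60 min/hr = 5318.182 mcg/hr
Rate = 5318.182 mcg/hr ÷ 177.9359 mcg/mL = 29.88818 mL/hr
Time remaining = 108.8441 mL ÷ 29.88818 mL/hr = 3.641709 hr

3.6 hours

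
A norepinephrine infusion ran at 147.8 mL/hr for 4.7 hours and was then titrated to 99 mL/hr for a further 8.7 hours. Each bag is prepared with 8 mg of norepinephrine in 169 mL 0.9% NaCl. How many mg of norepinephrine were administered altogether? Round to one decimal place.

73.7 mg

Concentration = 8 mg ÷ 169 mL = 0.04733728 mg/mL
Stage 1: 147.8 mL/hr × 4.7 hr = 694.66 mL → 694.66 mL × 0.04733728 mg/mL = 32.88331 mg
Stage 2: 99 mL/hr × 8.7 hr = 861.3 mL → 861.3 mL × 0.04733728 mg/mL = 40.7716 mg
Total = 32.88331 + 40.7716 = 73.65491 mg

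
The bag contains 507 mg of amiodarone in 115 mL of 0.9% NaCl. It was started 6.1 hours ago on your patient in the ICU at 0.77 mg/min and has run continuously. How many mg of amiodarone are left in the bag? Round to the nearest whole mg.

0.77 mg/min × 60 min/hr = 46.2 mg/hr
Concentration = 507 mg ÷ 115 mL = 4.408696 mg/mL
Rate = 46.2 mg/hr ÷ 4.408696 mg/mL = 10.47929 mL/hr
Volume infused = 10.47929 mL/hr × 6.1 hr = 63.92367 mL
Volume remaining = 115 − 63.92367 = 51.07633 mL
Drug remaining = 51.07633 mL × 4.408696 mg/mL = 225.18 mg

225 mg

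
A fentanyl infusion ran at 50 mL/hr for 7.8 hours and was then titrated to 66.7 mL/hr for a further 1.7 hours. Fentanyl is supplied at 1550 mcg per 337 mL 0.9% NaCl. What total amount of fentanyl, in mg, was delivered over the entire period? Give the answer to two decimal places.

2.32 mg

Concentration = 1550 mcg ÷ 337 mL = 4.599407 mcg/mL
Stage 1: 50 mL/hr × 7.8 hr = 390 mL → 390 mL × 4.599407 mcg/mL = 1793.769 mcg
Stage 2: 66.7 mL/hr × 1.7 hr = 113.39 mL → 113.39 mL × 4.599407 mcg/mL = 521.5267 mcg
Total = 1793.769 + 521.5267 = 2315.295 mcg = 2.315295 mg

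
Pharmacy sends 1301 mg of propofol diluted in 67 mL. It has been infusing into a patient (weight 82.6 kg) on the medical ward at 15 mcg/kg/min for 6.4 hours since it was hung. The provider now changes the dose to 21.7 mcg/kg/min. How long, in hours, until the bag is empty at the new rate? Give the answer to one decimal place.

Initial rate:
Dose = 15 mcg/kg/min × 82.6 kg = 1239 mcg/min
1239 mcg/min × 60 min/hr = 74340 mcg/hr
Concentration = 1301 mg ÷ 67 mL = 19.41791 mg/mL = 19417.91 mcg/mL
Rate = 74340 mcg/hr ÷ 19417.91 mcg/mL = 3.828424 mL/hr
Volume infused so far = 3.828424 mL/hr × 6.4 hr = 24.50192 mL
Volume remaining = 67 − 24.50192 = 42.49808 mL
New rate:
Dose = 21.7 mcg/kg/min × 82.6 kg = 1792.42 mcg/min
1792.42 mcg/min × 60 min/hr = 107545.2 mcg/hr
Rate = 107545.2 mcg/hr ÷ 19417.91 mcg/mL = 5.538454 mL/hr
Time remaining = 42.49808 mL ÷ 5.538454 mL/hr = 7.673276 hr

7.7 hours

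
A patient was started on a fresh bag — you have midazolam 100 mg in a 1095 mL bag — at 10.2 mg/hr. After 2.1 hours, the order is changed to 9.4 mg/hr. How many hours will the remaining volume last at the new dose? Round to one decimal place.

Initial rate:
Concentration = 100 mg ÷ 1095 mL = 0.0913242 mg/mL
Rate = 10.2 mg/hr ÷ 0.0913242 mg/mL = 111.69 mL/hr
Volume infused so far = 111.69 mL/hr × 2.1 hr = 234.549 mL
Volume remaining = 1095 − 234.549 = 860.451 mL
New rate:
Rate = 9.4 mg/hr ÷ 0.0913242 mg/mL = 102.93 mL/hr
Time remaining = 860.451 mL ÷ 102.93 mL/hr = 8.359574 hr

8.4 hours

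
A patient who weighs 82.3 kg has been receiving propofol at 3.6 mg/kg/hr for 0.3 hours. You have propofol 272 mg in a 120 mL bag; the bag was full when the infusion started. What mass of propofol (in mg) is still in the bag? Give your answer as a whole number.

183 mg

Dose = 3.6 mg/kg/hr × 82.3 kg = 296.28 mg/hr
Concentration = 272 mg ÷ 120 mL = 2.266667 mg/mL
Rate = 296.28 mg/hr ÷ 2.266667 mg/mL = 130.7118 mL/hr
Volume infused = 130.7118 mL/hr × 0.3 hr = 39.21353 mL
Volume remaining = 120 − 39.21353 = 80.78647 mL
Drug remaining = 80.78647 mL × 2.266667 mg/mL = 183.116 mg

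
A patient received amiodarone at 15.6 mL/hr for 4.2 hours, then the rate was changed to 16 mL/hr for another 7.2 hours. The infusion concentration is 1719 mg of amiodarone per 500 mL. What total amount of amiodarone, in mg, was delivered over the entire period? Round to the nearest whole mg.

Concentration = 1719 mg ÷ 500 mL = 3.438 mg/mL
Stage 1: 15.6 mL/hr × 4.2 hr = 65.52 mL → 65.52 mL × 3.438 mg/mL = 225.2578 mg
Stage 2: 16 mL/hr × 7.2 hr = 115.2 mL → 115.2 mL × 3.438 mg/mL = 396.0576 mg
Total = 225.2578 + 396.0576 = 621.3154 mg

621 mg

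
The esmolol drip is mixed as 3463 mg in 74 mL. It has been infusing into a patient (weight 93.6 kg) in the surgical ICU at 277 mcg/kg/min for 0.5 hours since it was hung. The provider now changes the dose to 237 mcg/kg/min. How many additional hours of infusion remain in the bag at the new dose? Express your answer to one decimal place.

2.0 hours

Initial rate:
Dose = 277 mcg/kg/min × 93.6 kg = 25927.2 mcg/min
25927.2 mcg/min × 60 min/hr = 1555632 mcg/hr
Concentration = 3463 mg ÷ 74 mL = 46.7973 mg/mL = 46797.3 mcg/mL
Rate = 1555632 mcg/hr ÷ 46797.3 mcg/mL = 33.24192 mL/hr
Volume infused so far = 33.24192 mL/hr × 0.5 hr = 16.62096 mL
Volume remaining = 74 − 16.62096 = 57.37904 mL
New rate:
Dose = 237 mcg/kg/min × 93.6 kg = 22183.2 mcg/min
22183.2 mcg/min × 60 min/hr = 1330992 mcg/hr
Rate = 1330992 mcg/hr ÷ 46797.3 mcg/mL = 28.44164 mL/hr
Time remaining = 57.37904 mL ÷ 28.44164 mL/hr = 2.017431 hr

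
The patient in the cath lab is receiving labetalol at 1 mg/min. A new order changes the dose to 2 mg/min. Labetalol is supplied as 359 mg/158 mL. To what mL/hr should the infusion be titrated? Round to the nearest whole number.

2 mg/min × 60 min/hr = 120 mg/hr
Concentration = 359 mg ÷ 158 mL = 2.272152 mg/mL
Rate = 120 mg/hr ÷ 2.272152 mg/mL = 52.81337 mL/hr

53 mL/hr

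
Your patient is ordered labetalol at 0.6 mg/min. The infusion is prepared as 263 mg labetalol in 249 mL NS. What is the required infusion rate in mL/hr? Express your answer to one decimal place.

0.6 mg/min × 60 min/hr = 36 mg/hr
Concentration = 263 mg ÷ 249 mL = 1.056225 mg/mL
Rate = 36 mg/hr ÷ 1.056225 mg/mL = 34.08365 mL/hr

34.1 mL/hr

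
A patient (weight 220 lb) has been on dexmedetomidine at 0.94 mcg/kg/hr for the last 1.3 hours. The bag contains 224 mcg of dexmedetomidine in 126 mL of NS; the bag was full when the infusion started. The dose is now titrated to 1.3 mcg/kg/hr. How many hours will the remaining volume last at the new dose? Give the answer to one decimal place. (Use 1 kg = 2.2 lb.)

Initial rate:
Weight = 220 lb ÷ 2.2 lb/kg = 100 kg
Dose = 0.94 mcg/kg/hr × 100 kg = 94 mcg/hr
Concentration = 224 mcg ÷ 126 mL = 1.777778 mcg/mL
Rate = 94 mcg/hr ÷ 1.777778 mcg/mL = 52.875 mL/hr
Volume infused so far = 52.875 mL/hr × 1.3 hr = 68.7375 mL
Volume remaining = 126 − 68.7375 = 57.2625 mL
New rate:
Dose = 1.3 mcg/kg/hr × 100 kg = 130 mcg/hr
Rate = 130 mcg/hr ÷ 1.777778 mcg/mL = 73.125 mL/hr
Time remaining = 57.2625 mL ÷ 73.125 mL/hr = 0.7830769 hr

0.8 hours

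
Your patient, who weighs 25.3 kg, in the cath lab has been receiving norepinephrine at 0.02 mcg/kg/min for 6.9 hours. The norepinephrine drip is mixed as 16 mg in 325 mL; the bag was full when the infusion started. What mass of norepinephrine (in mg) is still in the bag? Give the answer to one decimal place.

15.8 mg

Dose = 0.02 mcg/kg/min × 25.3 kg = 0.506 mcg/min
0.506 mcg/min × 60 min/hr = 30.36 mcg/hr
Concentration = 16 mg ÷ 325 mL = 0.04923077 mg/mL = 49.23077 mcg/mL
Rate = 30.36 mcg/hr ÷ 49.23077 mcg/mL = 0.6166875 mL/hr
Volume infused = 0.6166875 mL/hr × 6.9 hr = 4.255144 mL
Volume remaining = 325 − 4.255144 = 320.7449 mL
Drug remaining = 320.7449 mL × 49.23077 mcg/mL = 15790.52 mcg = 15.79052 mg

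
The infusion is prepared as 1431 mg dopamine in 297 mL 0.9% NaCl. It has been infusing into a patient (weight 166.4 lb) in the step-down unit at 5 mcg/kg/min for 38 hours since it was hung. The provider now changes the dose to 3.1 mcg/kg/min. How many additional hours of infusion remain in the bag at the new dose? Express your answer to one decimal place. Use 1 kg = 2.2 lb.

Initial rate:
Weight = 166.4 lb ÷ 2.2 lb/kg = 75.63636 kg
Dose = 5 mcg/kg/min × 75.63636 kg = 378.1818 mcg/min
378.1818 mcg/min × 60 min/hr = 22690.91 mcg/hr
Concentration = 1431 mg ÷ 297 mL = 4.818182 mg/mL = 4818.182 mcg/mL
Rate = 22690.91 mcg/hr ÷ 4818.182 mcg/mL = 4.709434 mL/hr
Volume infused so far = 4.709434 mL/hr × 38 hr = 178.9585 mL
Volume remaining = 297 − 178.9585 = 118.0415 mL
New rate:
Dose = 3.1 mcg/kg/min × 75.63636 kg = 234.4727 mcg/min
234.4727 mcg/min × 60 min/hr = 14068.36 mcg/hr
Rate = 14068.36 mcg/hr ÷ 4818.182 mcg/mL = 2.919849 mL/hr
Time remaining = 118.0415 mL ÷ 2.919849 mL/hr = 40.42726 hr

40.4 hours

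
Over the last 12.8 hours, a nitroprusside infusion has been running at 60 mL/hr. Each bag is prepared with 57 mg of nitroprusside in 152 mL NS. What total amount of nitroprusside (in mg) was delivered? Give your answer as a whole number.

Concentration = 57 mg ÷ 152 mL = 0.375 mg/mL = 375 mcg/mL
Drug rate = 60 mL/hr × 375 mcg/mL = 22500 mcg/hr
Total = 22500 mcg/hr × 12.8 hr = 288000 mcg = 288 mg

288 mg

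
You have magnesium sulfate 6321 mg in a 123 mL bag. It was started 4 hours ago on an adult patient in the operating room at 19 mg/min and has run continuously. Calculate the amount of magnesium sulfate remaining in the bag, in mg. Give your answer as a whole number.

1761 mg

19 mg/min × 60 min/hr = 1140 mg/hr
Concentration = 6321 mg ÷ 123 mL = 51.39024 mg/mL
Rate = 1140 mg/hr ÷ 51.39024 mg/mL = 22.1832 mL/hr
Volume infused = 22.1832 mL/hr × 4 hr = 88.7328 mL
Volume remaining = 123 − 88.7328 = 34.2672 mL
Drug remaining = 34.2672 mL × 51.39024 mg/mL = 1761 mg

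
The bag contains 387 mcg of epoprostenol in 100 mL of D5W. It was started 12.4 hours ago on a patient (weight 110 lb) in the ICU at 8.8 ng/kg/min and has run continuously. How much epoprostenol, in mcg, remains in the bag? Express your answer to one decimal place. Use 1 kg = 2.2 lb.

Weight = 110 lb ÷ 2.2 lb/kg = 50 kg
Dose = 8.8 ng/kg/min × 50 kg = 440 ng/min
440 ng/min × 60 min/hr = 26400 ng/hr
Concentration = 387 mcg ÷ 100 mL = 3.87 mcg/mL = 3870 ng/mL
Rate = 26400 ng/hr ÷ 3870 ng/mL = 6.821705 mL/hr
Volume infused = 6.821705 mL/hr × 12.4 hr = 84.58915 mL
Volume remaining = 100 − 84.58915 = 15.41085 mL
Drug remaining = 15.41085 mL × 3870 ng/mL = 59640 ng = 59.64 mcg

59.6 mcg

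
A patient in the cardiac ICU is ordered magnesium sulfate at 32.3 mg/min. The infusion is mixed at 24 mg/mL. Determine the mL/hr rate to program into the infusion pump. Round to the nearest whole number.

81 mL/hr

32.3 mg/min × 60 min/hr = 1938 mg/hr
Rate = 1938 mg/hr ÷ 24 mg/mL = 80.75 mL/hr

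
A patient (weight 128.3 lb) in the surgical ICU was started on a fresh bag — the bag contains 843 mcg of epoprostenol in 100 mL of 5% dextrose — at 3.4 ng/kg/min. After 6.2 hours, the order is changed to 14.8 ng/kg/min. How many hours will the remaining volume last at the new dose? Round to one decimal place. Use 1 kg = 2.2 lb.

14.9 hours

Initial rate:
Weight = 128.3 lb ÷ 2.2 lb/kg = 58.31818 kg
Dose = 3.4 ng/kg/min × 58.31818 kg = 198.2818 ng/min
198.2818 ng/min × 60 min/hr = 11896.91 ng/hr
Concentration = 843 mcg ÷ 100 mL = 8.43 mcg/mL = 8430 ng/mL
Rate = 11896.91 ng/hr ÷ 8430 ng/mL = 1.411258 mL/hr
Volume infused so far = 1.411258 mL/hr × 6.2 hr = 8.749803 mL
Volume remaining = 100 − 8.749803 = 91.2502 mL
New rate:
Dose = 14.8 ng/kg/min × 58.31818 kg = 863.1091 ng/min
863.1091 ng/min × 60 min/hr = 51786.55 ng/hr
Rate = 51786.55 ng/hr ÷ 8430 ng/mL = 6.143125 mL/hr
Time remaining = 91.2502 mL ÷ 6.143125 mL/hr = 14.85404 hr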